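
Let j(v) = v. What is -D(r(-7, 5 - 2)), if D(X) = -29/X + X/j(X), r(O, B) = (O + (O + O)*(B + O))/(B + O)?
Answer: -165/49 ≈ -3.3673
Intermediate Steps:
r(O, B) = (O + 2*O*(B + O))/(B + O) (r(O, B) = (O + (2*O)*(B + O))/(B + O) = (O + 2*O*(B + O))/(B + O))
D(X) = 1 - 29/X (D(X) = -29/X + X/X = -29/X + 1 = 1 - 29/X)
-D(r(-7, 5 - 2)) = -(-29 - 7*(1 + 2*(5 - 2) + 2*(-7))/((5 - 2) - 7))/((-7*(1 + 2*(5 - 2) + 2*(-7))/((5 - 2) - 7))) = -(-29 - 7*(1 + 2*3 - 14)/(3 - 7))/((-7*(1 + 2*3 - 14)/(3 - 7))) = -(-29 - 7*(1 + 6 - 14)/(-4))/((-7*(1 + 6 - 14)/(-4))) = -(-29 - 7*(-¼)*(-7))/((-7*(-¼)*(-7))) = -(-29 - 49/4)/(-49/4) = -(-4)*(-165)/(49*4) = -1*165/49 = -165/49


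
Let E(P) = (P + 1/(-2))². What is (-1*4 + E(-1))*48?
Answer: -84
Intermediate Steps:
E(P) = (-½ + P)² (E(P) = (P - ½)² = (-½ + P)²)
(-1*4 + E(-1))*48 = (-1*4 + (-1 + 2*(-1))²/4)*48 = (-4 + (-1 - 2)²/4)*48 = (-4 + (¼)*(-3)²)*48 = (-4 + (¼)*9)*48 = (-4 + 9/4)*48 = -7/4*48 = -84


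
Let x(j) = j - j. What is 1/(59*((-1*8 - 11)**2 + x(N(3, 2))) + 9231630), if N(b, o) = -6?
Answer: 1/9252929 ≈ 1.0807e-7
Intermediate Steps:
x(j) = 0
1/(59*((-1*8 - 11)**2 + x(N(3, 2))) + 9231630) = 1/(59*((-1*8 - 11)**2 + 0) + 9231630) = 1/(59*((-8 - 11)**2 + 0) + 9231630) = 1/(59*((-19)**2 + 0) + 9231630) = 1/(59*(361 + 0) + 9231630) = 1/(59*361 + 9231630) = 1/(21299 + 9231630) = 1/9252929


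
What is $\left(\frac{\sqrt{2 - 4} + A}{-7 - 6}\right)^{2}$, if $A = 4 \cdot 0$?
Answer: $- \frac{2}{169} \approx -0.011834$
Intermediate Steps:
$A = 0$
$\left(\frac{\sqrt{2 - 4} + A}{-7 - 6}\right)^{2} = \left(\frac{\sqrt{2 - 4} + 0}{-7 - 6}\right)^{2} = \left(\frac{\sqrt{-2} + 0}{-13}\right)^{2} = \left(\left(i \sqrt{2} + 0\right) \left(- \frac{1}{13}\right)\right)^{2} = \left(i \sqrt{2} \left(- \frac{1}{13}\right)\right)^{2} = \left(- \frac{i \sqrt{2}}{13}\right)^{2} = - \frac{2}{169}$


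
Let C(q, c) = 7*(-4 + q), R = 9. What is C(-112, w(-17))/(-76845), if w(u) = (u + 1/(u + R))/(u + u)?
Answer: 812/76845 ≈ 0.010567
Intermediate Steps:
w(u) = (u + 1/(9 + u))/(2*u) (w(u) = (u + 1/(u + 9))/(u + u) = (u + 1/(9 + u))/((2*u)) = (u + 1/(9 + u))*(1/(2*u)) = (u + 1/(9 + u))/(2*u))
C(q, c) = -28 + 7*q
C(-112, w(-17))/(-76845) = (-28 + 7*(-112))/(-76845) = (-28 - 784)*(-1/76845) = -812*(-1/76845) = 812/76845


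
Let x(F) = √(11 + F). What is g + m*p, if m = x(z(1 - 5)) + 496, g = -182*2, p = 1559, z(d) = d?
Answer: 772900 + 1559*√7 ≈ 7.7703e+5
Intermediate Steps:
g = -364
m = 496 + √7 (m = √(11 + (1 - 5)) + 496 = √(11 - 4) + 496 = √7 + 496 = 496 + √7 ≈ 498.65)
g + m*p = -364 + (496 + √7)*1559 = -364 + (773264 + 1559*√7) = 772900 + 1559*√7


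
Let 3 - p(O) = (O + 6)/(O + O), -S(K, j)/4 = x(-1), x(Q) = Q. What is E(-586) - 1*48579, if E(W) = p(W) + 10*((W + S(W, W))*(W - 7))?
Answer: 996986267/293 ≈ 3.4027e+6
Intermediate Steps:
S(K, j) = 4 (S(K, j) = -4*(-1) = 4)
p(O) = 3 - (6 + O)/(2*O) (p(O) = 3 - (O + 6)/(O + O) = 3 - (6 + O)/(2*O))
E(W) = 5/2 - 3/W + 10*(-7 + W)*(4 + W) (E(W) = (5/2 - 3/W) + 10*((W + 4)*(W - 7)) = (5/2 - 3/W) + 10*((4 + W)*(-7 + W)) = (5/2 - 3/W) + 10*((-7 + W)*(4 + W)) = (5/2 - 3/W) + 10*(-7 + W)*(4 + W) = 5/2 - 3/W + 10*(-7 + W)*(4 + W))
E(-586) - 1*48579 = (-555/2 - 30*(-586) - 3/(-586) + 10*(-586)²) - 1*48579 = (-555/2 + 17580 - 3*(-1/586) + 10*343396) - 48579 = (-555/2 + 17580 + 3/586 + 3433960) - 48579 = 1011219914/293 - 48579 = 996986267/293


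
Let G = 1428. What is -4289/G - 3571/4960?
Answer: -6593207/1770720 ≈ -3.7235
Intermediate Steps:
-4289/G - 3571/4960 = -4289/1428 - 3571/4960 = -6593207/1770720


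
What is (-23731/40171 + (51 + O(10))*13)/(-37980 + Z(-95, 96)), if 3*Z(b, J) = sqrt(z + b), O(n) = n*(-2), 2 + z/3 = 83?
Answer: -1381395627810/130378228847573 - 24247773*sqrt(37)/130378228847573 ≈ -0.010596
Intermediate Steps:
z = 243 (z = -6 + 3*83 = -6 + 249 = 243)
O(n) = -2*n
Z(b, J) = sqrt(243 + b)/3
(-23731/40171 + (51 + O(10))*13)/(-37980 + Z(-95, 96)) = (-23731/40171 + (51 - 2*10)*13)/(-37980 + sqrt(243 - 95)/3) = (-23731*1/40171 + (51 - 20)*13)/(-37980 + sqrt(148)/3) = (-23731/40171 + 31*13)/(-37980 + (2*sqrt(37))/3) = (-23731/40171 + 403)/(-37980 + 2*sqrt(37)/3) = 16165182/(40171*(-37980 + 2*sqrt(37)/3))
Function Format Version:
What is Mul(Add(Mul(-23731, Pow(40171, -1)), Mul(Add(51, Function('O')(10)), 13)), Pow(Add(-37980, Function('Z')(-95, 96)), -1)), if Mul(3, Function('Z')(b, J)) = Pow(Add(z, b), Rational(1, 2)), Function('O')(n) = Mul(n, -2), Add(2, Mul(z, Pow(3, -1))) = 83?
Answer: Add(Rational(-1381395627810, 130378228847573), Mul(Rational(-24247773, 130378228847573), Pow(37, Rational(1, 2)))) ≈ -0.010596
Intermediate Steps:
z = 243 (z = Add(-6, Mul(3, 83)) = Add(-6, 249) = 243)
Function('O')(n) = Mul(-2, n)
Function('Z')(b, J) = Mul(Rational(1, 3), Pow(Add(243, b), Rational(1, 2)))
Mul(Add(Mul(-23731, Pow(40171, -1)), Mul(Add(51, Function('O')(10)), 13)), Pow(Add(-37980, Function('Z')(-95, 96)), -1)) = Mul(Add(Mul(-23731, Pow(40171, -1)), Mul(Add(51, Mul(-2, 10)), 13)), Pow(Add(-37980, Mul(Rational(1, 3), Pow(Add(243, -95), Rational(1, 2)))), -1)) = Mul(Add(Mul(-23731, Rational(1, 40171)), Mul(Add(51, -20), 13)), Pow(Add(-37980, Mul(Rational(1, 3), Pow(148, Rational(1, 2)))), -1)) = Mul(Add(Rational(-23731, 40171), Mul(31, 13)), Pow(Add(-37980, Mul(Rational(1, 3), Mul(2, Pow(37, Rational(1, 2))))), -1)) = Mul(Add(Rational(-23731, 40171), 403), Pow(Add(-37980, Mul(Rational(2, 3), Pow(37, Rational(1, 2)))), -1)) = Mul(Rational(16165182, 40171), Pow(Add(-37980, Mul(Rational(2, 3), Pow(37, Rational(1, 2)))), -1))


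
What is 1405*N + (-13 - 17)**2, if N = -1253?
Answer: -1759565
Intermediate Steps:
1405*N + (-13 - 17)**2 = 1405*(-1253) + (-13 - 17)**2 = -1760465 + (-30)**2 = -1760465 + 900 = -1759565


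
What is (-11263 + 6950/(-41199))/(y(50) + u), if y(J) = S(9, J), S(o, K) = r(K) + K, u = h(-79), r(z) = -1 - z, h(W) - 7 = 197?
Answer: -464031287/8363397 ≈ -55.484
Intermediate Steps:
h(W) = 204 (h(W) = 7 + 197 = 204)
u = 204
S(o, K) = -1 (S(o, K) = (-1 - K) + K = -1)
y(J) = -1
(-11263 + 6950/(-41199))/(y(50) + u) = (-11263 + 6950/(-41199))/(-1 + 204) = (-11263 + 6950*(-1/41199))/203 = (-11263 - 6950/41199)*(1/203) = -464031287/41199*1/203 = -464031287/8363397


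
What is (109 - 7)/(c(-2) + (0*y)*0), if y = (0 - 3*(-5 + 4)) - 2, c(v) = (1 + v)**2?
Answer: 102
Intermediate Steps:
y = 1 (y = (0 - 3*(-1)) - 2 = (0 + 3) - 2 = 3 - 2 = 1)
(109 - 7)/(c(-2) + (0*y)*0) = (109 - 7)/((1 - 2)**2 + (0*1)*0) = 102/((-1)**2 + 0*0) = 102/(1 + 0) = 102/1 = 102*1 = 102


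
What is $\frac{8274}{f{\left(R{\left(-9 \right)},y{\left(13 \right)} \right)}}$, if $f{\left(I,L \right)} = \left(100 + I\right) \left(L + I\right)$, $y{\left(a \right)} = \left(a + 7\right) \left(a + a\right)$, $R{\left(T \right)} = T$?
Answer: $\frac{1182}{6643} \approx 0.17793$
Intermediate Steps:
$y{\left(a \right)} = 2 a \left(7 + a\right)$ ($y{\left(a \right)} = \left(7 + a\right) 2 a = 2 a \left(7 + a\right)$)
$f{\left(I,L \right)} = \left(100 + I\right) \left(I + L\right)$
$\frac{8274}{f{\left(R{\left(-9 \right)},y{\left(13 \right)} \right)}} = \frac{8274}{\left(-9\right)^{2} + 100 \left(-9\right) + 100 \cdot 2 \cdot 13 \left(7 + 13\right) - 9 \cdot 2 \cdot 13 \left(7 + 13\right)} = \frac{8274}{81 - 900 + 100 \cdot 2 \cdot 13 \cdot 20 - 9 \cdot 2 \cdot 13 \cdot 20} = \frac{8274}{81 - 900 + 100 \cdot 520 - 4680} = \frac{8274}{81 - 900 + 52000 - 4680} = \frac{8274}{46501} = 8274 \cdot \frac{1}{46501} = \frac{1182}{6643}$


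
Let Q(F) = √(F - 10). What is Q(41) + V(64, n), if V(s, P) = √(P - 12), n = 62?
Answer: √31 + 5*√2 ≈ 12.639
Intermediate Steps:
Q(F) = √(-10 + F)
V(s, P) = √(-12 + P)
Q(41) + V(64, n) = √(-10 + 41) + √(-12 + 62) = √31 + √50 = √31 + 5*√2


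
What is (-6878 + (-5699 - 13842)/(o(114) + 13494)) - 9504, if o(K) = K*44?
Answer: -303250361/18510 ≈ -16383.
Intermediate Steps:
o(K) = 44*K
(-6878 + (-5699 - 13842)/(o(114) + 13494)) - 9504 = (-6878 + (-5699 - 13842)/(44*114 + 13494)) - 9504 = (-6878 - 19541/(5016 + 13494)) - 9504 = (-6878 - 19541/18510) - 9504 = -127331321/18510 - 9504 = -303250361/18510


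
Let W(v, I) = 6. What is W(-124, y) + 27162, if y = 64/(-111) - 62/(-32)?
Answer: 27168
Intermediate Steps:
y = 2417/1776 (y = 64*(-1/111) - 62*(-1/32) = -64/111 + 31/16 = 2417/1776 ≈ 1.3609)
W(-124, y) + 27162 = 6 + 27162 = 27168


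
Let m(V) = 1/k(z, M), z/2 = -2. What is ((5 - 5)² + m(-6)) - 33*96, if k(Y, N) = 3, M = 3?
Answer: -9503/3 ≈ -3167.7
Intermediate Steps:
z = -4 (z = 2*(-2) = -4)
m(V) = ⅓ (m(V) = 1/3 = ⅓)
((5 - 5)² + m(-6)) - 33*96 = ((5 - 5)² + ⅓) - 33*96 = (0² + ⅓) - 3168 = (0 + ⅓) - 3168 = ⅓ - 3168 = -9503/3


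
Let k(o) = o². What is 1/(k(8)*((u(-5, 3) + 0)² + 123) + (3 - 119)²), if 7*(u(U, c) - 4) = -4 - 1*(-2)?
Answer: 49/1088336 ≈ 4.5023e-5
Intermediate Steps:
u(U, c) = 26/7 (u(U, c) = 4 + (-4 - 1*(-2))/7 = 4 + (-4 + 2)/7 = 4 + (⅐)*(-2) = 4 - 2/7 = 26/7)
1/(k(8)*((u(-5, 3) + 0)² + 123) + (3 - 119)²) = 1/(8²*((26/7 + 0)² + 123) + (3 - 119)²) = 1/(64*((26/7)² + 123) + (-116)²) = 1/(64*(676/49 + 123) + 13456) = 1/(64*(6703/49) + 13456) = 1/(428992/49 + 13456) = 1/(1088336/49) = 49/1088336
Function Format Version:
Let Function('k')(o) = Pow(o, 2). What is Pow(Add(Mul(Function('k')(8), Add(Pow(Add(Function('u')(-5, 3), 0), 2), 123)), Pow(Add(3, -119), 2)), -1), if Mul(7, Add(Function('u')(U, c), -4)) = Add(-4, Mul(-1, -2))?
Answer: Rational(49, 1088336) ≈ 4.5023e-5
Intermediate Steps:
Function('u')(U, c) = Rational(26, 7) (Function('u')(U, c) = Add(4, Mul(Rational(1, 7), Add(-4, Mul(-1, -2)))) = Add(4, Mul(Rational(1, 7), Add(-4, 2))) = Add(4, Mul(Rational(1, 7), -2)) = Add(4, Rational(-2, 7)) = Rational(26, 7))
Pow(Add(Mul(Function('k')(8), Add(Pow(Add(Function('u')(-5, 3), 0), 2), 123)), Pow(Add(3, -119), 2)), -1) = Pow(Add(Mul(Pow(8, 2), Add(Pow(Add(Rational(26, 7), 0), 2), 123)), Pow(Add(3, -119), 2)), -1) = Pow(Add(Mul(64, Add(Pow(Rational(26, 7), 2), 123)), Pow(-116, 2)), -1) = Pow(Add(Mul(64, Add(Rational(676, 49), 123)), 13456), -1) = Pow(Add(Mul(64, Rational(6703, 49)), 13456), -1) = Pow(Add(Rational(428992, 49), 13456), -1) = Pow(Rational(1088336, 49), -1) = Rational(49, 1088336)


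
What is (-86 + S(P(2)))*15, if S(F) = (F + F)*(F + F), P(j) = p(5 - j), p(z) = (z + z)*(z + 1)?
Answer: 33270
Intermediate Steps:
p(z) = 2*z*(1 + z) (p(z) = (2*z)*(1 + z) = 2*z*(1 + z))
P(j) = 2*(5 - j)*(6 - j) (P(j) = 2*(5 - j)*(1 + (5 - j)) = 2*(5 - j)*(6 - j))
S(F) = 4*F**2 (S(F) = (2*F)*(2*F) = 4*F**2)
(-86 + S(P(2)))*15 = (-86 + 4*(2*(-6 + 2)*(-5 + 2))**2)*15 = (-86 + 4*(2*(-4)*(-3))**2)*15 = (-86 + 4*24**2)*15 = (-86 + 4*576)*15 = (-86 + 2304)*15 = 2218*15 = 33270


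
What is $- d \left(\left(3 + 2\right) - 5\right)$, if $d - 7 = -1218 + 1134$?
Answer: $0$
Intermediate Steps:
$d = -77$ ($d = 7 + \left(-1218 + 1134\right) = 7 - 84 = -77$)
$- d \left(\left(3 + 2\right) - 5\right) = - \left(-77\right) \left(\left(3 + 2\right) - 5\right) = - \left(-77\right) \left(5 - 5\right) = - \left(-77\right) 0 = \left(-1\right) 0 = 0$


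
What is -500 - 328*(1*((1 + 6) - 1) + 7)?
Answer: -4764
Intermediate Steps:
-500 - 328*(1*((1 + 6) - 1) + 7) = -500 - 328*(1*(7 - 1) + 7) = -500 - 328*(1*6 + 7) = -500 - 328*(6 + 7) = -500 - 328*13 = -500 - 4264 = -4764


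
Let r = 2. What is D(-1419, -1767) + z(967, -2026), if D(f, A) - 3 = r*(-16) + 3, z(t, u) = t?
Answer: 941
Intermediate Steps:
D(f, A) = -26 (D(f, A) = 3 + (2*(-16) + 3) = 3 + (-32 + 3) = 3 - 29 = -26)
D(-1419, -1767) + z(967, -2026) = -26 + 967 = 941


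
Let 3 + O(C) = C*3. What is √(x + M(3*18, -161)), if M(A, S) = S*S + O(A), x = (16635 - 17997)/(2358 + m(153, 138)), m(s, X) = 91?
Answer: √156414098542/2449 ≈ 161.49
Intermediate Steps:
O(C) = -3 + 3*C (O(C) = -3 + C*3 = -3 + 3*C)
x = -1362/2449 (x = (16635 - 17997)/(2358 + 91) = -1362/2449 ≈ -0.55615)
M(A, S) = -3 + S² + 3*A (M(A, S) = S*S + (-3 + 3*A) = S² + (-3 + 3*A) = -3 + S² + 3*A)
√(x + M(3*18, -161)) = √(-1362/2449 + (-3 + (-161)² + 3*(3*18))) = √(-1362/2449 + (-3 + 25921 + 3*54)) = √(-1362/2449 + (-3 + 25921 + 162)) = √(-1362/2449 + 26080) = √(63868558/2449) = √156414098542/2449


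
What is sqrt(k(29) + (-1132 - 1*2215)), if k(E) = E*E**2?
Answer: 3*sqrt(2338) ≈ 145.06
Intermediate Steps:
k(E) = E**3
sqrt(k(29) + (-1132 - 1*2215)) = sqrt(29**3 + (-1132 - 1*2215)) = sqrt(24389 + (-1132 - 2215)) = sqrt(24389 - 3347) = sqrt(21042) = 3*sqrt(2338)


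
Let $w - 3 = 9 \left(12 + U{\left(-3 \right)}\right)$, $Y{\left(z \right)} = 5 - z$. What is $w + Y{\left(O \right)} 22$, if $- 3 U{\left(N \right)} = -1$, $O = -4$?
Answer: $312$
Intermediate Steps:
$U{\left(N \right)} = \frac{1}{3}$ ($U{\left(N \right)} = \left(- \frac{1}{3}\right) \left(-1\right) = \frac{1}{3}$)
$w = 114$ ($w = 3 + 9 \left(12 + \frac{1}{3}\right) = 3 + 9 \cdot \frac{37}{3} = 3 + 111 = 114$)
$w + Y{\left(O \right)} 22 = 114 + \left(5 - -4\right) 22 = 114 + \left(5 + 4\right) 22 = 114 + 9 \cdot 22 = 114 + 198 = 312$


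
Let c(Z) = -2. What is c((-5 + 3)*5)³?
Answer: -8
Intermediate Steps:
c((-5 + 3)*5)³ = (-2)³ = -8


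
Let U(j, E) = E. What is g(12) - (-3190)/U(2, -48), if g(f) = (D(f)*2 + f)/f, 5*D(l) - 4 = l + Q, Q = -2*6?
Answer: -2613/40 ≈ -65.325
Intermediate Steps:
Q = -12
D(l) = -8/5 + l/5 (D(l) = 4/5 + (l - 12)/5 = 4/5 + (-12 + l)/5 = 4/5 + (-12/5 + l/5) = -8/5 + l/5)
g(f) = (-16/5 + 7*f/5)/f (g(f) = ((-8/5 + f/5)*2 + f)/f = ((-16/5 + 2*f/5) + f)/f = (-16/5 + 7*f/5)/f)
g(12) - (-3190)/U(2, -48) = (1/5)*(-16 + 7*12)/12 - (-3190)/(-48) = (1/5)*(1/12)*(-16 + 84) - (-3190)*(-1)/48 = (1/5)*(1/12)*68 - 1*1595/24 = 17/15 - 1595/24 = -2613/40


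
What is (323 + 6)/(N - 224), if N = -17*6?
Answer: -329/326 ≈ -1.0092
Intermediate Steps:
N = -102
(323 + 6)/(N - 224) = (323 + 6)/(-102 - 224) = 329/(-326) = 329*(-1/326) = -329/326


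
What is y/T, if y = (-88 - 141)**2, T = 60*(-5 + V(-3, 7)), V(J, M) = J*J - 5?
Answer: -52441/60 ≈ -874.02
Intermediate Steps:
V(J, M) = -5 + J**2 (V(J, M) = J**2 - 5 = -5 + J**2)
T = -60 (T = 60*(-5 + (-5 + (-3)**2)) = 60*(-5 + (-5 + 9)) = 60*(-5 + 4) = 60*(-1) = -60)
y = 52441 (y = (-229)**2 = 52441)
y/T = 52441/(-60) = 52441*(-1/60) = -52441/60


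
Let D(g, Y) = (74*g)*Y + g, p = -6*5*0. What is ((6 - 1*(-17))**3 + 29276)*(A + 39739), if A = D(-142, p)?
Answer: 1641018471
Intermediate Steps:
p = 0 (p = -30*0 = 0)
D(g, Y) = g + 74*Y*g (D(g, Y) = 74*Y*g + g = g + 74*Y*g)
A = -142 (A = -142*(1 + 74*0) = -142*(1 + 0) = -142*1 = -142)
((6 - 1*(-17))**3 + 29276)*(A + 39739) = ((6 - 1*(-17))**3 + 29276)*(-142 + 39739) = ((6 + 17)**3 + 29276)*39597 = (23**3 + 29276)*39597 = (12167 + 29276)*39597 = 41443*39597 = 1641018471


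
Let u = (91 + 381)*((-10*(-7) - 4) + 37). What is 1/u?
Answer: 1/48616 ≈ 2.0569e-5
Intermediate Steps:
u = 48616 (u = 472*((70 - 4) + 37) = 472*(66 + 37) = 472*103 = 48616)
1/u = 1/48616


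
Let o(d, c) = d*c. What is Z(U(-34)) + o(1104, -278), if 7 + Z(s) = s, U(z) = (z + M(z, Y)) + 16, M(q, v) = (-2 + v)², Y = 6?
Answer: -306921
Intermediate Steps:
U(z) = 32 + z (U(z) = (z + (-2 + 6)²) + 16 = (z + 4²) + 16 = (z + 16) + 16 = (16 + z) + 16 = 32 + z)
o(d, c) = c*d
Z(s) = -7 + s
Z(U(-34)) + o(1104, -278) = (-7 + (32 - 34)) - 278*1104 = (-7 - 2) - 306912 = -9 - 306912 = -306921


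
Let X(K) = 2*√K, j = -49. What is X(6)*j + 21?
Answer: 21 - 98*√6 ≈ -219.05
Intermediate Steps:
X(6)*j + 21 = (2*√6)*(-49) + 21 = -98*√6 + 21 = 21 - 98*√6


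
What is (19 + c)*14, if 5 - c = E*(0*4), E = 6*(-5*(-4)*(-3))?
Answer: 336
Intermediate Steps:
E = -360 (E = 6*(20*(-3)) = 6*(-60) = -360)
c = 5 (c = 5 - (-360)*0*4 = 5 - (-360)*0 = 5 - 1*0 = 5 + 0 = 5)
(19 + c)*14 = (19 + 5)*14 = 24*14 = 336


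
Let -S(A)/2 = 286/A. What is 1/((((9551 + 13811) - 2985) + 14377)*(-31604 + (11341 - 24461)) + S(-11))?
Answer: -1/1554337844 ≈ -6.4336e-10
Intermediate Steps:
S(A) = -572/A
1/((((9551 + 13811) - 2985) + 14377)*(-31604 + (11341 - 24461)) + S(-11)) = 1/((((9551 + 13811) - 2985) + 14377)*(-31604 + (11341 - 24461)) - 572/(-11)) = 1/(((23362 - 2985) + 14377)*(-31604 - 13120) - 572*(-1/11)) = 1/((20377 + 14377)*(-44724) + 52) = 1/(34754*(-44724) + 52) = 1/(-1554337896 + 52) = 1/(-1554337844) = -1/1554337844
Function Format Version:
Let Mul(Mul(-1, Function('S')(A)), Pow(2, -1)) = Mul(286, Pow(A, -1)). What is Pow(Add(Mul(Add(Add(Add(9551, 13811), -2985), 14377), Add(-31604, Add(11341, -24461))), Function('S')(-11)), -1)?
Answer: Rational(-1, 1554337844) ≈ -6.4336e-10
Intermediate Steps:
Function('S')(A) = Mul(-572, Pow(A, -1)) (Function('S')(A) = Mul(-2, Mul(286, Pow(A, -1))) = Mul(-572, Pow(A, -1)))
Pow(Add(Mul(Add(Add(Add(9551, 13811), -2985), 14377), Add(-31604, Add(11341, -24461))), Function('S')(-11)), -1) = Pow(Add(Mul(Add(Add(Add(9551, 13811), -2985), 14377), Add(-31604, Add(11341, -24461))), Mul(-572, Pow(-11, -1))), -1) = Pow(Add(Mul(Add(Add(23362, -2985), 14377), Add(-31604, -13120)), Mul(-572, Rational(-1, 11))), -1) = Pow(Add(Mul(Add(20377, 14377), -44724), 52), -1) = Pow(Add(Mul(34754, -44724), 52), -1) = Pow(Add(-1554337896, 52), -1) = Pow(-1554337844, -1) = Rational(-1, 1554337844)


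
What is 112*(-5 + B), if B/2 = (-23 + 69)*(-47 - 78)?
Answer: -1288560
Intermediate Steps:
B = -11500 (B = 2*((-23 + 69)*(-47 - 78)) = 2*(46*(-125)) = 2*(-5750) = -11500)
112*(-5 + B) = 112*(-5 - 11500) = 112*(-11505) = -1288560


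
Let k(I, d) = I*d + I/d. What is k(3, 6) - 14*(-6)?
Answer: 205/2 ≈ 102.50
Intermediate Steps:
k(3, 6) - 14*(-6) = (3*6 + 3/6) - 14*(-6) = (18 + 3*(⅙)) + 84 = (18 + ½) + 84 = 37/2 + 84 = 205/2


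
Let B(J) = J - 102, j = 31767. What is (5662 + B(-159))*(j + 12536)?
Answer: 239280503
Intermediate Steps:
B(J) = -102 + J
(5662 + B(-159))*(j + 12536) = (5662 + (-102 - 159))*(31767 + 12536) = (5662 - 261)*44303 = 5401*44303 = 239280503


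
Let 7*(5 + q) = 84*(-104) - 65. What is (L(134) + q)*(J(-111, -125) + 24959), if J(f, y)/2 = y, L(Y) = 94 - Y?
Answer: -225247244/7 ≈ -3.2178e+7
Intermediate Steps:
J(f, y) = 2*y
q = -8836/7 (q = -5 + (84*(-104) - 65)/7 = -5 + (-8736 - 65)/7 = -5 + (⅐)*(-8801) = -5 - 8801/7 = -8836/7 ≈ -1262.3)
(L(134) + q)*(J(-111, -125) + 24959) = ((94 - 1*134) - 8836/7)*(2*(-125) + 24959) = ((94 - 134) - 8836/7)*(-250 + 24959) = (-40 - 8836/7)*24709 = -9116/7*24709 = -225247244/7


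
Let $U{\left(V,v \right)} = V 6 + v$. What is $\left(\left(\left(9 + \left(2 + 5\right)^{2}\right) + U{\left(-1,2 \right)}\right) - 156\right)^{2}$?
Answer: $10404$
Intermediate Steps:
$U{\left(V,v \right)} = v + 6 V$ ($U{\left(V,v \right)} = 6 V + v = v + 6 V$)
$\left(\left(\left(9 + \left(2 + 5\right)^{2}\right) + U{\left(-1,2 \right)}\right) - 156\right)^{2} = \left(\left(\left(9 + \left(2 + 5\right)^{2}\right) + \left(2 + 6 \left(-1\right)\right)\right) - 156\right)^{2} = \left(\left(\left(9 + 7^{2}\right) + \left(2 - 6\right)\right) - 156\right)^{2} = \left(\left(\left(9 + 49\right) - 4\right) - 156\right)^{2} = \left(\left(58 - 4\right) - 156\right)^{2} = \left(54 - 156\right)^{2} = \left(-102\right)^{2} = 10404$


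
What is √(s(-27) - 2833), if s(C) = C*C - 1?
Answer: I*√2105 ≈ 45.88*I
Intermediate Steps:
s(C) = -1 + C² (s(C) = C² - 1 = -1 + C²)
√(s(-27) - 2833) = √((-1 + (-27)²) - 2833) = √((-1 + 729) - 2833) = √(728 - 2833) = √(-2105) = I*√2105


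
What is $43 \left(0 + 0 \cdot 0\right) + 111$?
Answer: $111$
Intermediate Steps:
$43 \left(0 + 0 \cdot 0\right) + 111 = 43 \left(0 + 0\right) + 111 = 43 \cdot 0 + 111 = 0 + 111 = 111$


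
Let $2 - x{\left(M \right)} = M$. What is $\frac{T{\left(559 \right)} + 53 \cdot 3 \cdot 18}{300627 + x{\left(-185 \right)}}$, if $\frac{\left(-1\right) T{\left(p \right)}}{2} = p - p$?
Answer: $\frac{1431}{150407} \approx 0.0095142$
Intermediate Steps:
$x{\left(M \right)} = 2 - M$
$T{\left(p \right)} = 0$ ($T{\left(p \right)} = - 2 \left(p - p\right) = \left(-2\right) 0 = 0$)
$\frac{T{\left(559 \right)} + 53 \cdot 3 \cdot 18}{300627 + x{\left(-185 \right)}} = \frac{0 + 53 \cdot 3 \cdot 18}{300627 + \left(2 - -185\right)} = \frac{0 + 159 \cdot 18}{300627 + \left(2 + 185\right)} = \frac{0 + 2862}{300627 + 187} = \frac{2862}{300814} = 2862 \cdot \frac{1}{300814} = \frac{1431}{150407}$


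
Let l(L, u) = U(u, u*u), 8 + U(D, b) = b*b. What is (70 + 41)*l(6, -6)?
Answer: 142968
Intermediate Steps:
U(D, b) = -8 + b² (U(D, b) = -8 + b*b = -8 + b²)
l(L, u) = -8 + u⁴ (l(L, u) = -8 + (u*u)² = -8 + (u²)² = -8 + u⁴)
(70 + 41)*l(6, -6) = (70 + 41)*(-8 + (-6)⁴) = 111*(-8 + 1296) = 111*1288 = 142968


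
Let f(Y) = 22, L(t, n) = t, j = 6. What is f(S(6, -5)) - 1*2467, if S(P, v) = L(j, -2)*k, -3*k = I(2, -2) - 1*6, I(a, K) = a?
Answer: -2445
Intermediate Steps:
k = 4/3 (k = -(2 - 1*6)/3 = -(2 - 6)/3 = -1/3*(-4) = 4/3 ≈ 1.3333)
S(P, v) = 8 (S(P, v) = 6*(4/3) = 8)
f(S(6, -5)) - 1*2467 = 22 - 1*2467 = 22 - 2467 = -2445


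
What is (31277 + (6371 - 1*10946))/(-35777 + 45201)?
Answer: 13351/4712 ≈ 2.8334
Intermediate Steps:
(31277 + (6371 - 1*10946))/(-35777 + 45201) = (31277 + (6371 - 10946))/9424 = (31277 - 4575)*(1/9424) = 26702*(1/9424) = 13351/4712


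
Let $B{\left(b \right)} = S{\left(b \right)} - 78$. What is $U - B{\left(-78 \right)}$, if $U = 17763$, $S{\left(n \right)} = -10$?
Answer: $17851$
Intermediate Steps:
$B{\left(b \right)} = -88$ ($B{\left(b \right)} = -10 - 78 = -88$)
$U - B{\left(-78 \right)} = 17763 - -88 = 17763 + 88 = 17851$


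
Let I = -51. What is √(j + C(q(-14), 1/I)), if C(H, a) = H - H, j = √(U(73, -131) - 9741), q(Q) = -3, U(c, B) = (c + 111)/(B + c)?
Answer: 29^(¾)*282581^(¼)*√I/29 ≈ 7.0254 + 7.0254*I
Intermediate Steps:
U(c, B) = (111 + c)/(B + c)
j = I*√8194849/29 (j = √((111 + 73)/(-131 + 73) - 9741) = √(184/(-58) - 9741) = √(-1/58*184 - 9741) = √(-92/29 - 9741) = √(-282581/29) = I*√8194849/29 ≈ 98.713*I)
C(H, a) = 0
√(j + C(q(-14), 1/I)) = √(I*√8194849/29 + 0) = √(I*√8194849/29) = 29^(¾)*282581^(¼)*√I/29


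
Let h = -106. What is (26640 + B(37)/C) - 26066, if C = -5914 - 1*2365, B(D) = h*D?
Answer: 4756068/8279 ≈ 574.47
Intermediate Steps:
B(D) = -106*D
C = -8279 (C = -5914 - 2365 = -8279)
(26640 + B(37)/C) - 26066 = (26640 - 106*37/(-8279)) - 26066 = (26640 - 3922*(-1/8279)) - 26066 = (26640 + 3922/8279) - 26066 = 220556482/8279 - 26066 = 4756068/8279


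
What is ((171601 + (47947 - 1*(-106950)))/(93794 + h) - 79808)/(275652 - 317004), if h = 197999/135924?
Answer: 127179011898011/65899858342695 ≈ 1.9299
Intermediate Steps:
h = 197999/135924 (h = 197999*(1/135924) = 197999/135924 ≈ 1.4567)
((171601 + (47947 - 1*(-106950)))/(93794 + h) - 79808)/(275652 - 317004) = ((171601 + (47947 - 1*(-106950)))/(93794 + 197999/135924) - 79808)/(275652 - 317004) = ((171601 + (47947 + 106950))/(12749053655/135924) - 79808)/(-41352) = ((171601 + 154897)*(135924/12749053655) - 79808)*(-1/41352) = (326498*(135924/12749053655) - 79808)*(-1/41352) = (44378914152/12749053655 - 79808)*(-1/41352) = -1017432095184088/12749053655*(-1/41352) = 127179011898011/65899858342695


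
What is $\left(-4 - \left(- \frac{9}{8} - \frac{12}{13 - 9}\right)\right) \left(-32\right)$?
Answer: $-4$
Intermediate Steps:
$\left(-4 - \left(- \frac{9}{8} - \frac{12}{13 - 9}\right)\right) \left(-32\right) = \left(-4 + \left(\frac{9}{8} + \frac{12}{4}\right)\right) \left(-32\right) = \left(-4 + \left(\frac{9}{8} + 12 \cdot \frac{1}{4}\right)\right) \left(-32\right) = \left(-4 + \left(\frac{9}{8} + 3\right)\right) \left(-32\right) = \left(-4 + \frac{33}{8}\right) \left(-32\right) = \frac{1}{8} \left(-32\right) = -4$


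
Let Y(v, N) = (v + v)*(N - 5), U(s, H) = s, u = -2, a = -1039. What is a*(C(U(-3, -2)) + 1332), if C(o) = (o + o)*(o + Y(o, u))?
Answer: -1140822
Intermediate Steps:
Y(v, N) = 2*v*(-5 + N) (Y(v, N) = (2*v)*(-5 + N) = 2*v*(-5 + N))
C(o) = -26*o² (C(o) = (o + o)*(o + 2*o*(-5 - 2)) = (2*o)*(o + 2*o*(-7)) = (2*o)*(o - 14*o) = (2*o)*(-13*o) = -26*o²)
a*(C(U(-3, -2)) + 1332) = -1039*(-26*(-3)² + 1332) = -1039*(-26*9 + 1332) = -1039*(-234 + 1332) = -1039*1098 = -1140822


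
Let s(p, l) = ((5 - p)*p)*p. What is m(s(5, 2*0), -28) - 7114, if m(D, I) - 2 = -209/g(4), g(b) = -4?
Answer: -28239/4 ≈ -7059.8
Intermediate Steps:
s(p, l) = p²*(5 - p) (s(p, l) = (p*(5 - p))*p = p²*(5 - p))
m(D, I) = 217/4 (m(D, I) = 2 - 209/(-4) = 2 - 209*(-¼) = 2 + 209/4 = 217/4)
m(s(5, 2*0), -28) - 7114 = 217/4 - 7114 = -28239/4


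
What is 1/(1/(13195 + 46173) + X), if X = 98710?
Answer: 59368/5860215281 ≈ 1.0131e-5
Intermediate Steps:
1/(1/(13195 + 46173) + X) = 1/(1/(13195 + 46173) + 98710) = 1/(1/59368 + 98710) = 1/(5860215281/59368) = 59368/5860215281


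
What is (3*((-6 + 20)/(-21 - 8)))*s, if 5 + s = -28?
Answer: 1386/29 ≈ 47.793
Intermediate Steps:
s = -33 (s = -5 - 28 = -33)
(3*((-6 + 20)/(-21 - 8)))*s = (3*((-6 + 20)/(-21 - 8)))*(-33) = (3*(14/(-29)))*(-33) = (3*(14*(-1/29)))*(-33) = (3*(-14/29))*(-33) = -42/29*(-33) = 1386/29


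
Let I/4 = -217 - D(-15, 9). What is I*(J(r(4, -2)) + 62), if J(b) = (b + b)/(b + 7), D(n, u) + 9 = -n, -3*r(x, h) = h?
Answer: -1275560/23 ≈ -55459.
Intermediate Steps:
r(x, h) = -h/3
D(n, u) = -9 - n
I = -892 (I = 4*(-217 - (-9 - 1*(-15))) = 4*(-217 - (-9 + 15)) = 4*(-217 - 1*6) = 4*(-217 - 6) = 4*(-223) = -892)
J(b) = 2*b/(7 + b) (J(b) = (2*b)/(7 + b) = 2*b/(7 + b))
I*(J(r(4, -2)) + 62) = -892*(2*(-⅓*(-2))/(7 - ⅓*(-2)) + 62) = -892*(2*(⅔)/(7 + ⅔) + 62) = -892*(2*(⅔)/(23/3) + 62) = -892*(2*(⅔)*(3/23) + 62) = -892*(4/23 + 62) = -892*1430/23 = -1275560/23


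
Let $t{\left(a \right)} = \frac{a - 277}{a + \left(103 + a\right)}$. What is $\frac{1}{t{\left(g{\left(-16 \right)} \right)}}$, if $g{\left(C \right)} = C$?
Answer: $- \frac{71}{293} \approx -0.24232$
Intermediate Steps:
$t{\left(a \right)} = \frac{-277 + a}{103 + 2 a}$
$\frac{1}{t{\left(g{\left(-16 \right)} \right)}} = \frac{1}{\frac{1}{103 + 2 \left(-16\right)} \left(-277 - 16\right)} = \frac{1}{\frac{1}{103 - 32} \left(-293\right)} = \frac{1}{\frac{1}{71} \left(-293\right)} = \frac{1}{- \frac{293}{71}} = - \frac{71}{293}$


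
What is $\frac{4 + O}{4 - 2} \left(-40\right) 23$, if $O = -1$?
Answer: $-1380$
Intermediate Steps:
$\frac{4 + O}{4 - 2} \left(-40\right) 23 = \frac{4 - 1}{4 - 2} \left(-40\right) 23 = \frac{1}{2} \cdot 3 \left(-40\right) 23 = \frac{3}{2} \left(-40\right) 23 = \left(-60\right) 23 = -1380$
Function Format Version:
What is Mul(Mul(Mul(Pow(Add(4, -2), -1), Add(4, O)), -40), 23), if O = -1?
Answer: -1380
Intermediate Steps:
Mul(Mul(Mul(Pow(Add(4, -2), -1), Add(4, O)), -40), 23) = Mul(Mul(Mul(Pow(Add(4, -2), -1), Add(4, -1)), -40), 23) = Mul(Mul(Mul(Pow(2, -1), 3), -40), 23) = Mul(Mul(Mul(Rational(1, 2), 3), -40), 23) = Mul(Mul(Rational(3, 2), -40), 23) = Mul(-60, 23) = -1380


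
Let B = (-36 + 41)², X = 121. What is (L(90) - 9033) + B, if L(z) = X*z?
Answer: 1882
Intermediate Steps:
L(z) = 121*z
B = 25 (B = 5² = 25)
(L(90) - 9033) + B = (121*90 - 9033) + 25 = (10890 - 9033) + 25 = 1857 + 25 = 1882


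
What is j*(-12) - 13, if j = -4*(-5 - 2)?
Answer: -349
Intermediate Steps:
j = 28 (j = -4*(-7) = 28)
j*(-12) - 13 = 28*(-12) - 13 = -336 - 13 = -349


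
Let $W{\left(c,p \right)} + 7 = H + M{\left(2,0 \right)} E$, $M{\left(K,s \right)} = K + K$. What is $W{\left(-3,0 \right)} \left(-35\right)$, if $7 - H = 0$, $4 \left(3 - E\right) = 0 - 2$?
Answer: $-490$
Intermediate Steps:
$M{\left(K,s \right)} = 2 K$
$E = \frac{7}{2}$ ($E = 3 - \frac{0 - 2}{4} = 3 - - \frac{1}{2} = 3 + \frac{1}{2} = \frac{7}{2} \approx 3.5$)
$H = 7$ ($H = 7 - 0 = 7 + 0 = 7$)
$W{\left(c,p \right)} = 14$ ($W{\left(c,p \right)} = -7 + \left(7 + 2 \cdot 2 \cdot \frac{7}{2}\right) = -7 + \left(7 + 4 \cdot \frac{7}{2}\right) = -7 + \left(7 + 14\right) = -7 + 21 = 14$)
$W{\left(-3,0 \right)} \left(-35\right) = 14 \left(-35\right) = -490$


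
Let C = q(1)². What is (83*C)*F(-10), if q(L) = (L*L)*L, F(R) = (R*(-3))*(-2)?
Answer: -4980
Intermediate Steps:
F(R) = 6*R (F(R) = -3*R*(-2) = 6*R)
q(L) = L³ (q(L) = L²*L = L³)
C = 1 (C = (1³)² = 1² = 1)
(83*C)*F(-10) = (83*1)*(6*(-10)) = 83*(-60) = -4980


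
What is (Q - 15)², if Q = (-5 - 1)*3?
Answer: 1089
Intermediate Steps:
Q = -18 (Q = -6*3 = -18)
(Q - 15)² = (-18 - 15)² = (-33)² = 1089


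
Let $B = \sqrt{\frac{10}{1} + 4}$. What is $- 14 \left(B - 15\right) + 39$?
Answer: $249 - 14 \sqrt{14} \approx 196.62$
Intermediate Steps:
$B = \sqrt{14}$ ($B = \sqrt{10 \cdot 1 + 4} = \sqrt{10 + 4} = \sqrt{14} \approx 3.7417$)
$- 14 \left(B - 15\right) + 39 = - 14 \left(\sqrt{14} - 15\right) + 39 = - 14 \left(-15 + \sqrt{14}\right) + 39 = \left(210 - 14 \sqrt{14}\right) + 39 = 249 - 14 \sqrt{14}$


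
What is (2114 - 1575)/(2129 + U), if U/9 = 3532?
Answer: 539/33917 ≈ 0.015892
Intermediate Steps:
U = 31788 (U = 9*3532 = 31788)
(2114 - 1575)/(2129 + U) = (2114 - 1575)/(2129 + 31788) = 539/33917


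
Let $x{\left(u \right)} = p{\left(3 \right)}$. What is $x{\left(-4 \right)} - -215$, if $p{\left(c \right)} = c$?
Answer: $218$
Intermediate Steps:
$x{\left(u \right)} = 3$
$x{\left(-4 \right)} - -215 = 3 - -215 = 3 + 215 = 218$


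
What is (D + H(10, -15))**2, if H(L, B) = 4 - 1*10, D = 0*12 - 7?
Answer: 169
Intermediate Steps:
D = -7 (D = 0 - 7 = -7)
H(L, B) = -6 (H(L, B) = 4 - 10 = -6)
(D + H(10, -15))**2 = (-7 - 6)**2 = (-13)**2 = 169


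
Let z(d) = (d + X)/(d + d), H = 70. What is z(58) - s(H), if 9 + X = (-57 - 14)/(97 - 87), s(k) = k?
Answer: -80781/1160 ≈ -69.639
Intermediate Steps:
X = -161/10 (X = -9 + (-57 - 14)/(97 - 87) = -9 - 71/10 = -161/10 ≈ -16.100)
z(d) = (-161/10 + d)/(2*d) (z(d) = (d - 161/10)/(d + d) = (-161/10 + d)/((2*d)) = (-161/10 + d)*(1/(2*d)) = (-161/10 + d)/(2*d))
z(58) - s(H) = (1/20)*(-161 + 10*58)/58 - 1*70 = (1/20)*(1/58)*(-161 + 580) - 70 = (1/20)*(1/58)*419 - 70 = 419/1160 - 70 = -80781/1160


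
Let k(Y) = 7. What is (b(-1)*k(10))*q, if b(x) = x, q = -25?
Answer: 175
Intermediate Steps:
(b(-1)*k(10))*q = -1*7*(-25) = -7*(-25) = 175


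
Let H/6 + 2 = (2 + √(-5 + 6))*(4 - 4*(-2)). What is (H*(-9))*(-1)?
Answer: 1836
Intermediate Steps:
H = 204 (H = -12 + 6*((2 + √(-5 + 6))*(4 - 4*(-2))) = -12 + 6*((2 + √1)*(4 + 8)) = -12 + 6*((2 + 1)*12) = -12 + 6*(3*12) = -12 + 6*36 = -12 + 216 = 204)
(H*(-9))*(-1) = (204*(-9))*(-1) = -1836*(-1) = 1836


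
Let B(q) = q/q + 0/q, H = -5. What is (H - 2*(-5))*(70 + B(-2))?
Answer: 355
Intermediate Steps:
B(q) = 1 (B(q) = 1 + 0 = 1)
(H - 2*(-5))*(70 + B(-2)) = (-5 - 2*(-5))*(70 + 1) = (-5 + 10)*71 = 5*71 = 355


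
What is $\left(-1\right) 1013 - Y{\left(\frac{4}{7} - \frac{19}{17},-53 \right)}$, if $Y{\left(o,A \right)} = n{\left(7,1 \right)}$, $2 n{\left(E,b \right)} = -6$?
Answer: $-1010$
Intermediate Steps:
$n{\left(E,b \right)} = -3$ ($n{\left(E,b \right)} = \frac{1}{2} \left(-6\right) = -3$)
$Y{\left(o,A \right)} = -3$
$\left(-1\right) 1013 - Y{\left(\frac{4}{7} - \frac{19}{17},-53 \right)} = \left(-1\right) 1013 - -3 = -1013 + 3 = -1010$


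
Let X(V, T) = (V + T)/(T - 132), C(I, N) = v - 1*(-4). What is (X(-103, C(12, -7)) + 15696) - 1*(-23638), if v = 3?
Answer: 4916846/125 ≈ 39335.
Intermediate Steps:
C(I, N) = 7 (C(I, N) = 3 - 1*(-4) = 3 + 4 = 7)
X(V, T) = (T + V)/(-132 + T)
(X(-103, C(12, -7)) + 15696) - 1*(-23638) = ((7 - 103)/(-132 + 7) + 15696) - 1*(-23638) = (-96/(-125) + 15696) + 23638 = (-1/125*(-96) + 15696) + 23638 = (96/125 + 15696) + 23638 = 1962096/125 + 23638 = 4916846/125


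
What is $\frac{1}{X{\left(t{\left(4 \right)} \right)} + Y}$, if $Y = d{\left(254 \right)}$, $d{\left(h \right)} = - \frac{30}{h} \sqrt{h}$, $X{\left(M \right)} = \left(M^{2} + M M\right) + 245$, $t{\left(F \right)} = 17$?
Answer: $\frac{104521}{86020333} + \frac{15 \sqrt{254}}{86020333} \approx 0.0012179$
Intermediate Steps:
$X{\left(M \right)} = 245 + 2 M^{2}$ ($X{\left(M \right)} = \left(M^{2} + M^{2}\right) + 245 = 2 M^{2} + 245 = 245 + 2 M^{2}$)
$d{\left(h \right)} = - \frac{30}{\sqrt{h}}$
$Y = - \frac{15 \sqrt{254}}{127}$ ($Y = - \frac{30}{\sqrt{254}} = - 30 \frac{\sqrt{254}}{254} = - \frac{15 \sqrt{254}}{127} \approx -1.8824$)
$\frac{1}{X{\left(t{\left(4 \right)} \right)} + Y} = \frac{1}{\left(245 + 2 \cdot 17^{2}\right) - \frac{15 \sqrt{254}}{127}} = \frac{1}{\left(245 + 2 \cdot 289\right) - \frac{15 \sqrt{254}}{127}} = \frac{1}{\left(245 + 578\right) - \frac{15 \sqrt{254}}{127}} = \frac{1}{823 - \frac{15 \sqrt{254}}{127}}$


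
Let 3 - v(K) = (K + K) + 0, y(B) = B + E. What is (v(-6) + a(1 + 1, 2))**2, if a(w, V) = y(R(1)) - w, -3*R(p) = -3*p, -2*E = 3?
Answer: 625/4 ≈ 156.25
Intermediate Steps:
E = -3/2 (E = -1/2*3 = -3/2 ≈ -1.5000)
R(p) = p (R(p) = -(-1)*p = p)
y(B) = -3/2 + B (y(B) = B - 3/2 = -3/2 + B)
v(K) = 3 - 2*K (v(K) = 3 - ((K + K) + 0) = 3 - (2*K + 0) = 3 - 2*K)
a(w, V) = -1/2 - w (a(w, V) = (-3/2 + 1) - w = -1/2 - w)
(v(-6) + a(1 + 1, 2))**2 = ((3 - 2*(-6)) + (-1/2 - (1 + 1)))**2 = ((3 + 12) + (-1/2 - 1*2))**2 = (15 + (-1/2 - 2))**2 = (15 - 5/2)**2 = (25/2)**2 = 625/4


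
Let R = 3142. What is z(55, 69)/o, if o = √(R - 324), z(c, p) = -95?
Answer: -95*√2818/2818 ≈ -1.7896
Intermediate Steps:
o = √2818 (o = √(3142 - 324) = √2818 ≈ 53.085)
z(55, 69)/o = -95*√2818/2818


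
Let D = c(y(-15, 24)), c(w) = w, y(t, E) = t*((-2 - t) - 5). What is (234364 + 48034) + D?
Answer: 282278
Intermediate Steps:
y(t, E) = t*(-7 - t)
D = -120 (D = -1*(-15)*(7 - 15) = -1*(-15)*(-8) = -120)
(234364 + 48034) + D = (234364 + 48034) - 120 = 282398 - 120 = 282278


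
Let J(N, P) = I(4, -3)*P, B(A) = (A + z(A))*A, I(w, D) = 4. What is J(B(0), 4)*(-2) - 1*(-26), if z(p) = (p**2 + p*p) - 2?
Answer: -6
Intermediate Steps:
z(p) = -2 + 2*p**2 (z(p) = (p**2 + p**2) - 2 = 2*p**2 - 2 = -2 + 2*p**2)
B(A) = A*(-2 + A + 2*A**2) (B(A) = (A + (-2 + 2*A**2))*A = (-2 + A + 2*A**2)*A = A*(-2 + A + 2*A**2))
J(N, P) = 4*P
J(B(0), 4)*(-2) - 1*(-26) = (4*4)*(-2) - 1*(-26) = 16*(-2) + 26 = -32 + 26 = -6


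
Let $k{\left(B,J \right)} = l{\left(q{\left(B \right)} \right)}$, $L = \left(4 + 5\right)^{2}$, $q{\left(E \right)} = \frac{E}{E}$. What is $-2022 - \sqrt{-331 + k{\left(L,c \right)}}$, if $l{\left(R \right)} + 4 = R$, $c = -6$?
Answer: $-2022 - i \sqrt{334} \approx -2022.0 - 18.276 i$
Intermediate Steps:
$q{\left(E \right)} = 1$
$l{\left(R \right)} = -4 + R$
$L = 81$ ($L = 9^{2} = 81$)
$k{\left(B,J \right)} = -3$ ($k{\left(B,J \right)} = -4 + 1 = -3$)
$-2022 - \sqrt{-331 + k{\left(L,c \right)}} = -2022 - \sqrt{-331 - 3} = -2022 - \sqrt{-334} = -2022 - i \sqrt{334}$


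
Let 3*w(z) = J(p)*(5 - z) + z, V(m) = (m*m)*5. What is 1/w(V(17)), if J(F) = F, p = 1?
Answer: 3/5 ≈ 0.60000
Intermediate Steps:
V(m) = 5*m**2 (V(m) = m**2*5 = 5*m**2)
w(z) = 5/3 (w(z) = (1*(5 - z) + z)/3 = ((5 - z) + z)/3 = (1/3)*5 = 5/3)
1/w(V(17)) = 1/(5/3) = 3/5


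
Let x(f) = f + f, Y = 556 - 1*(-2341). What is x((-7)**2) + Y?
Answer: 2995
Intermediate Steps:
Y = 2897 (Y = 556 + 2341 = 2897)
x(f) = 2*f
x((-7)**2) + Y = 2*(-7)**2 + 2897 = 2*49 + 2897 = 98 + 2897 = 2995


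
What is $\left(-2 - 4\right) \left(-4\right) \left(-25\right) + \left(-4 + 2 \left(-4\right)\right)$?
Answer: $-612$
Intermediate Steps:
$\left(-2 - 4\right) \left(-4\right) \left(-25\right) + \left(-4 + 2 \left(-4\right)\right) = \left(-6\right) \left(-4\right) \left(-25\right) - 12 = 24 \left(-25\right) - 12 = -600 - 12 = -612$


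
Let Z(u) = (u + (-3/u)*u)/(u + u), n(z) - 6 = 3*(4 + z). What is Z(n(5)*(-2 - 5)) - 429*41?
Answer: -1354314/77 ≈ -17589.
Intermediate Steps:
n(z) = 18 + 3*z (n(z) = 6 + 3*(4 + z) = 6 + (12 + 3*z) = 18 + 3*z)
Z(u) = (-3 + u)/(2*u) (Z(u) = (u - 3)/((2*u)) = (-3 + u)*(1/(2*u)) = (-3 + u)/(2*u))
Z(n(5)*(-2 - 5)) - 429*41 = (-3 + (18 + 3*5)*(-2 - 5))/(2*(((18 + 3*5)*(-2 - 5)))) - 429*41 = (-3 + (18 + 15)*(-7))/(2*(((18 + 15)*(-7)))) - 17589 = (-3 + 33*(-7))/(2*((33*(-7)))) - 17589 = (½)*(-3 - 231)/(-231) - 17589 = (½)*(-1/231)*(-234) - 17589 = 39/77 - 17589 = -1354314/77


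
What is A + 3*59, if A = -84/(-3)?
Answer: 205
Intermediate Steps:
A = 28 (A = -84*(-⅓) = 28)
A + 3*59 = 28 + 3*59 = 28 + 177 = 205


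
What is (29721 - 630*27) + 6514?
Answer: 19225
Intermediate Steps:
(29721 - 630*27) + 6514 = (29721 - 17010) + 6514 = 12711 + 6514 = 19225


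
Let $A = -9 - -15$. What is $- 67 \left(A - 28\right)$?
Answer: $1474$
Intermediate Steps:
$A = 6$ ($A = -9 + 15 = 6$)
$- 67 \left(A - 28\right) = - 67 \left(6 - 28\right) = \left(-67\right) \left(-22\right) = 1474$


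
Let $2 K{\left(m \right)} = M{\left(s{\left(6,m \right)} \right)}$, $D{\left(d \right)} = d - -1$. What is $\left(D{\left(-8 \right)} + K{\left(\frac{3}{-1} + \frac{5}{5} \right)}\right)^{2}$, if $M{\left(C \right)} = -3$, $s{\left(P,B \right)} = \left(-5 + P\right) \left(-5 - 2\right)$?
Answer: $\frac{289}{4} \approx 72.25$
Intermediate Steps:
$s{\left(P,B \right)} = 35 - 7 P$ ($s{\left(P,B \right)} = \left(-5 + P\right) \left(-7\right) = 35 - 7 P$)
$D{\left(d \right)} = 1 + d$ ($D{\left(d \right)} = d + 1 = 1 + d$)
$K{\left(m \right)} = - \frac{3}{2}$ ($K{\left(m \right)} = \frac{1}{2} \left(-3\right) = - \frac{3}{2}$)
$\left(D{\left(-8 \right)} + K{\left(\frac{3}{-1} + \frac{5}{5} \right)}\right)^{2} = \left(\left(1 - 8\right) - \frac{3}{2}\right)^{2} = \left(-7 - \frac{3}{2}\right)^{2} = \left(- \frac{17}{2}\right)^{2} = \frac{289}{4}$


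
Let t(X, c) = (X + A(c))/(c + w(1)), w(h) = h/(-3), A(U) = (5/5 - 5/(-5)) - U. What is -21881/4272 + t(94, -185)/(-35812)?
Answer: -13614978673/2658181512 ≈ -5.1219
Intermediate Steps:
A(U) = 2 - U (A(U) = (5*(⅕) - 5*(-⅕)) - U = (1 + 1) - U = 2 - U)
w(h) = -h/3 (w(h) = h*(-⅓) = -h/3)
t(X, c) = (2 + X - c)/(-⅓ + c) (t(X, c) = (X + (2 - c))/(c - ⅓*1) = (2 + X - c)/(c - ⅓) = (2 + X - c)/(-⅓ + c))
-21881/4272 + t(94, -185)/(-35812) = -21881/4272 + (3*(2 + 94 - 1*(-185))/(-1 + 3*(-185)))/(-35812) = -21881*1/4272 + (3*(2 + 94 + 185)/(-1 - 555))*(-1/35812) = -21881/4272 + (3*281/(-556))*(-1/35812) = -21881/4272 + (3*(-1/556)*281)*(-1/35812) = -21881/4272 - 843/556*(-1/35812) = -21881/4272 + 843/19911472 = -13614978673/2658181512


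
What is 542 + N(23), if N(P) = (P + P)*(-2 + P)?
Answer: 1508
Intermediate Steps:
N(P) = 2*P*(-2 + P) (N(P) = (2*P)*(-2 + P) = 2*P*(-2 + P))
542 + N(23) = 542 + 2*23*(-2 + 23) = 542 + 2*23*21 = 542 + 966 = 1508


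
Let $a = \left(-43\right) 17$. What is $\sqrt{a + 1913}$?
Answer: $\sqrt{1182} \approx 34.38$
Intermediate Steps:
$a = -731$
$\sqrt{a + 1913} = \sqrt{-731 + 1913} = \sqrt{1182}$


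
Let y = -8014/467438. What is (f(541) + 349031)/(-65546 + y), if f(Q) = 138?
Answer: -81607429511/15319349581 ≈ -5.3271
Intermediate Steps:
y = -4007/233719 (y = -8014*1/467438 = -4007/233719 ≈ -0.017145)
(f(541) + 349031)/(-65546 + y) = (138 + 349031)/(-65546 - 4007/233719) = 349169/(-15319349581/233719) = 349169*(-233719/15319349581) = -81607429511/15319349581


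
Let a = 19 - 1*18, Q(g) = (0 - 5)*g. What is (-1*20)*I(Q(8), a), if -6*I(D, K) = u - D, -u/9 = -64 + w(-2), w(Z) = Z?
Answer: 6340/3 ≈ 2113.3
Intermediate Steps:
Q(g) = -5*g
u = 594 (u = -9*(-64 - 2) = -9*(-66) = 594)
a = 1 (a = 19 - 18 = 1)
I(D, K) = -99 + D/6 (I(D, K) = -(594 - D)/6 = -99 + D/6)
(-1*20)*I(Q(8), a) = (-1*20)*(-99 + (-5*8)/6) = -20*(-99 + (1/6)*(-40)) = -20*(-99 - 20/3) = -20*(-317/3) = 6340/3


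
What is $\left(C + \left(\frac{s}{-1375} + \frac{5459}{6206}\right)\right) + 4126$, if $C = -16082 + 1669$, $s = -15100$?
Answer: $- \frac{3507213041}{341330} \approx -10275.0$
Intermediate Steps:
$C = -14413$
$\left(C + \left(\frac{s}{-1375} + \frac{5459}{6206}\right)\right) + 4126 = \left(-14413 + \left(- \frac{15100}{-1375} + \frac{5459}{6206}\right)\right) + 4126 = \left(-14413 + \left(\left(-15100\right) \left(- \frac{1}{1375}\right) + 5459 \cdot \frac{1}{6206}\right)\right) + 4126 = \left(-14413 + \left(\frac{604}{55} + \frac{5459}{6206}\right)\right) + 4126 = \left(-14413 + \frac{4048669}{341330}\right) + 4126 = - \frac{4915540621}{341330} + 4126 = - \frac{3507213041}{341330}$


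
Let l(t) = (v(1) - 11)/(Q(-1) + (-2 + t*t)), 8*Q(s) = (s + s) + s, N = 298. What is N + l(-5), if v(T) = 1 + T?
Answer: 53866/181 ≈ 297.60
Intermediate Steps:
Q(s) = 3*s/8 (Q(s) = ((s + s) + s)/8 = (2*s + s)/8 = (3*s)/8 = 3*s/8)
l(t) = -9/(-19/8 + t**2) (l(t) = ((1 + 1) - 11)/((3/8)*(-1) + (-2 + t*t)) = (2 - 11)/(-3/8 + (-2 + t**2)) = -9/(-19/8 + t**2))
N + l(-5) = 298 - 72/(-19 + 8*(-5)**2) = 298 - 72/(-19 + 8*25) = 298 - 72/(-19 + 200) = 298 - 72/181 = 53866/181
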